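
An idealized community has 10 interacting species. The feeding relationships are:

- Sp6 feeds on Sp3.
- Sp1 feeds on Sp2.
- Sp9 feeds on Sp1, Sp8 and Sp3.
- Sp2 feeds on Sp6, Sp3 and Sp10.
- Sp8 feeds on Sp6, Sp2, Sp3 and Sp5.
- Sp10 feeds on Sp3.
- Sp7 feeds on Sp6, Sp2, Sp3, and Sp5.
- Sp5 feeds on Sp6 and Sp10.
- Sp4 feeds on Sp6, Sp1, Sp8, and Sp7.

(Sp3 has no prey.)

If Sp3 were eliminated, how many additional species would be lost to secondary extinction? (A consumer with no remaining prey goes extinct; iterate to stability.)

9

Remove Sp3.
Round 1: Sp10 (all prey gone), Sp6 (all prey gone) → extinct.
Round 2: Sp2 (all prey gone), Sp5 (all prey gone) → extinct.
Round 3: Sp1 (all prey gone), Sp8 (all prey gone), Sp7 (all prey gone) → extinct.
Round 4: Sp9 (all prey gone), Sp4 (all prey gone) → extinct.
No further losses. Total secondary extinctions: 9.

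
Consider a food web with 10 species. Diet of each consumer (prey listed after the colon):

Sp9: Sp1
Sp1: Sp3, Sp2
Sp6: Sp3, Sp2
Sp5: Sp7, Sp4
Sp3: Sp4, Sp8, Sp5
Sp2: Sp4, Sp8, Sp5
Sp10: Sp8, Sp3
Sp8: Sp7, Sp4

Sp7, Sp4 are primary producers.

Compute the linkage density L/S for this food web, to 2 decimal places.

L/S = 1.70

There are L = 17 links among S = 10 species.
L/S = 17/10 = 1.7000 ≈ 1.70.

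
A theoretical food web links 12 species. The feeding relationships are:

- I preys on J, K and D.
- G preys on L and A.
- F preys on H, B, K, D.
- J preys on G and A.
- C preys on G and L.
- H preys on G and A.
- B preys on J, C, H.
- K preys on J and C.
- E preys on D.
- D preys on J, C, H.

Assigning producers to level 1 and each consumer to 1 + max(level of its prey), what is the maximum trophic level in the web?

5

Producers (level 1): A, L.
A → G → J → D → E gives E level 5.
No species has a prey at level 5, so no species reaches level 6.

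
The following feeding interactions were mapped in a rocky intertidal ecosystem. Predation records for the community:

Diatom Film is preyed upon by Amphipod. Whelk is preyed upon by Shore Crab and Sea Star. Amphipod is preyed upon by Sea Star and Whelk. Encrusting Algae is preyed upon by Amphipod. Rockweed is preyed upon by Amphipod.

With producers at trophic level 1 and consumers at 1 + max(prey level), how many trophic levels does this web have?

Producers (level 1): Diatom Film, Encrusting Algae, Rockweed.
Diatom Film → Amphipod → Whelk → Sea Star gives Sea Star level 4.
No species has a prey at level 4, so no species reaches level 5.

4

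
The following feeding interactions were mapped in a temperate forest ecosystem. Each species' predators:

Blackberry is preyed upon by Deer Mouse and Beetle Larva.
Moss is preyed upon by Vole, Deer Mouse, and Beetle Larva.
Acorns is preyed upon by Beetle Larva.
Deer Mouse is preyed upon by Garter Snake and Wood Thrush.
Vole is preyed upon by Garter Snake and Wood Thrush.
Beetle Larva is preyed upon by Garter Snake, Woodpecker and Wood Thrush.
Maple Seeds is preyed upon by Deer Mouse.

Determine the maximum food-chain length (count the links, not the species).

2 links

One longest chain: Moss → Vole → Wood Thrush.
It has 3 species and 2 links.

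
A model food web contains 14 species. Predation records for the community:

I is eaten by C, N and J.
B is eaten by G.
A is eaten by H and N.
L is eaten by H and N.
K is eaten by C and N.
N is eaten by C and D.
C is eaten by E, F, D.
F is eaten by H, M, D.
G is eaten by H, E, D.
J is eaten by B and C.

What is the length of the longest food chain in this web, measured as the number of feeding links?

4 links

One longest chain: I → J → B → G → D.
It has 5 species and 4 links.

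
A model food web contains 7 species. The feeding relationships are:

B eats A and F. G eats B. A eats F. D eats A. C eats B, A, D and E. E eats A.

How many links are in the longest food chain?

One longest chain: F → A → E → C.
It has 4 species and 3 links.

3 links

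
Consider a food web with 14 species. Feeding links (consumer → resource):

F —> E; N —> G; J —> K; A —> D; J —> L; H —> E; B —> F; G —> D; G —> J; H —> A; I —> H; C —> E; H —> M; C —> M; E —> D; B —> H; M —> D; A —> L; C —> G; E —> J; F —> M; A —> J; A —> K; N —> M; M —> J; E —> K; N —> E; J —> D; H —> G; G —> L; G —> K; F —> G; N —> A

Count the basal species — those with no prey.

Basal species (no prey listed): D, L, K.
Count: 3.

3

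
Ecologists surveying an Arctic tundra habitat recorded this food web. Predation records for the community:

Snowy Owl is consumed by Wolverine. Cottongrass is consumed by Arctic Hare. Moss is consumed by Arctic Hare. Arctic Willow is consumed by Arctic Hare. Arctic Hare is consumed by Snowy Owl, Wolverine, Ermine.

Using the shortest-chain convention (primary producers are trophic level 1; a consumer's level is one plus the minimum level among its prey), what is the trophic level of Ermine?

Arctic Willow is a producer → level 1.
Arctic Hare eats Arctic Willow → level 2.
Ermine eats Arctic Hare → level 3.
No prey of Ermine is below level 2, so 3 is the minimum.

Trophic level 3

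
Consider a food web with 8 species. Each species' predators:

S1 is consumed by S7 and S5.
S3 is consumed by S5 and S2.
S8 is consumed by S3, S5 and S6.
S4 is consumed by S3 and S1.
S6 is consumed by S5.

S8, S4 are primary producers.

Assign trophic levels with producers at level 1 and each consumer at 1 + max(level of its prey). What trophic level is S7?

S4 is a producer → level 1.
S1 eats S4 → level 2.
S7 eats S1 → level 3.

Trophic level 3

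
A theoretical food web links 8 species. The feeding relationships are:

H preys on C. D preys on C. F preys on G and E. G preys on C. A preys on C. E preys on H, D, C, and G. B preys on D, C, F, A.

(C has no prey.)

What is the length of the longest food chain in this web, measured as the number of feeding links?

One longest chain: C → D → E → F → B.
It has 5 species and 4 links.

4 links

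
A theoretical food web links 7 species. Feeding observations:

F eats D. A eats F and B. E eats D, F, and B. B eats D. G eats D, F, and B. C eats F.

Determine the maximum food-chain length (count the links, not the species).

2 links

One longest chain: D → F → A.
It has 3 species and 2 links.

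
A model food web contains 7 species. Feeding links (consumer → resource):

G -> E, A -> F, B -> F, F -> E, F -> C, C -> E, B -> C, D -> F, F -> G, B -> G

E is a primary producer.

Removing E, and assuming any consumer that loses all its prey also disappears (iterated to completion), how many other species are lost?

Remove E.
Round 1: G (all prey gone), C (all prey gone) → extinct.
Round 2: F (all prey gone) → extinct.
Round 3: D (all prey gone), A (all prey gone), B (all prey gone) → extinct.
No further losses. Total secondary extinctions: 6.

6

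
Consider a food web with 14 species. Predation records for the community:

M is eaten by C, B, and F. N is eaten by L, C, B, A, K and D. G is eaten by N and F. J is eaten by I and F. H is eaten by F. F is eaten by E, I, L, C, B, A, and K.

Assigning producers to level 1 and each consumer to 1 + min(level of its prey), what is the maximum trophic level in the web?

3

Producers (level 1): M, G, H, J.
Following each consumer down to its lowest-level prey: G → N → A (levels 1 through 3).
All prey of A (N 2, F 2) are at level 2 or above, so A is at level 1 + 2 = 3.
Every consumer has at least one prey at level 2 or below, so none exceeds level 3.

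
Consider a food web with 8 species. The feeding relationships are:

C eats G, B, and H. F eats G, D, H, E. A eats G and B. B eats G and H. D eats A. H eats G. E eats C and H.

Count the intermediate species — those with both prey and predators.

Intermediate species (has both prey and predators): H, B, C, A, E, D.
Count: 6.

6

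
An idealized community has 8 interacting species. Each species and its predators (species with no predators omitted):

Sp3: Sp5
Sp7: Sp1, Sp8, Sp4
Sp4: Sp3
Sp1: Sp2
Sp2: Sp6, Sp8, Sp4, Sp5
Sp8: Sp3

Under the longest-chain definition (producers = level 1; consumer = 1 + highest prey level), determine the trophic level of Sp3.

Sp7 is a producer → level 1.
Sp1 eats Sp7 → level 2.
Sp2 eats Sp1 → level 3.
Sp8 eats Sp2 (level 3); other prey at levels: Sp7 1 → level 4.
Sp3 eats Sp8 (level 4); other prey at levels: Sp4 4 → level 5.

Trophic level 5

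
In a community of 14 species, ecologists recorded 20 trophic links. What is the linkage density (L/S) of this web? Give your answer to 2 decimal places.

There are L = 20 links among S = 14 species.
L/S = 20/14 = 1.4286 ≈ 1.43.

L/S = 1.43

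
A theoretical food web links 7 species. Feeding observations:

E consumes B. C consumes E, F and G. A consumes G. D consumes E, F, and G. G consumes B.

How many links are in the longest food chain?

One longest chain: B → G → A.
It has 3 species and 2 links.

2 links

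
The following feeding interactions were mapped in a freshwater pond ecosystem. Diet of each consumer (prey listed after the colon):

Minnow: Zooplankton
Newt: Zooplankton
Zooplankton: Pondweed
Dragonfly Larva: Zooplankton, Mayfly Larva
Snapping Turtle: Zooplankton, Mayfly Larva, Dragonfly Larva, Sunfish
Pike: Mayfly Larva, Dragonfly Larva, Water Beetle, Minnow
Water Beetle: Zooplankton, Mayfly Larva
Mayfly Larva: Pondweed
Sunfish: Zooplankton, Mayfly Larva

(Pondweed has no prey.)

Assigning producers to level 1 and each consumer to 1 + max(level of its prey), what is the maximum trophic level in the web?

4

Producers (level 1): Pondweed.
Pondweed → Zooplankton → Dragonfly Larva → Pike gives Pike level 4.
No species has a prey at level 4, so no species reaches level 5.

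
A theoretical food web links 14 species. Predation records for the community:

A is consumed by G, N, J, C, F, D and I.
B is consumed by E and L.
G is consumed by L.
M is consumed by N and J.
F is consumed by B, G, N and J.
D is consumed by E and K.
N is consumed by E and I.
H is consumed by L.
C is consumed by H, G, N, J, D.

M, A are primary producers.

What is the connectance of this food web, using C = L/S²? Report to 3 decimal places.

The web has S = 14 species and L = 26 feeding links.
C = L / S² = 26 / 196 = 0.1327 ≈ 0.133.

C = 0.133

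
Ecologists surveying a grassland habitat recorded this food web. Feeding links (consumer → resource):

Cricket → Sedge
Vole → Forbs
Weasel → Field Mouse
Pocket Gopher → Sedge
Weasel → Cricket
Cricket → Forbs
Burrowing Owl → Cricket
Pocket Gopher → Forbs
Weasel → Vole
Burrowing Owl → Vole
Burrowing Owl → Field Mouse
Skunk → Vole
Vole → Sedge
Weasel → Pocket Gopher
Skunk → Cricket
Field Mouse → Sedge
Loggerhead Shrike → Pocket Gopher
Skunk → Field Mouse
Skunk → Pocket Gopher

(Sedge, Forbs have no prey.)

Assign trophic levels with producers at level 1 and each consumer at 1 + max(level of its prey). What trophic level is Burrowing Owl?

Trophic level 3

Sedge is a producer → level 1.
Cricket eats Sedge (level 1); other prey at levels: Forbs 1 → level 2.
Burrowing Owl eats Cricket (level 2); other prey at levels: Field Mouse 2, Vole 2 → level 3.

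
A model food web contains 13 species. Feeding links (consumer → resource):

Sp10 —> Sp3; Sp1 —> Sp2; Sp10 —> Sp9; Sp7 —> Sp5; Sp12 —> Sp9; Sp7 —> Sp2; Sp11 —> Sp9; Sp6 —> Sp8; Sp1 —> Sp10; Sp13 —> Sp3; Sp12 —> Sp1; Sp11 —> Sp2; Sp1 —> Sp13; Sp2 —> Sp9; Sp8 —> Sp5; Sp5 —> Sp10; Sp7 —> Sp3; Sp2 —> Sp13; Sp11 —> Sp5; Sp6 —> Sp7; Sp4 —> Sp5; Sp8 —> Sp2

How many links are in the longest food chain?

One longest chain: Sp3 → Sp10 → Sp5 → Sp7 → Sp6.
It has 5 species and 4 links.

4 links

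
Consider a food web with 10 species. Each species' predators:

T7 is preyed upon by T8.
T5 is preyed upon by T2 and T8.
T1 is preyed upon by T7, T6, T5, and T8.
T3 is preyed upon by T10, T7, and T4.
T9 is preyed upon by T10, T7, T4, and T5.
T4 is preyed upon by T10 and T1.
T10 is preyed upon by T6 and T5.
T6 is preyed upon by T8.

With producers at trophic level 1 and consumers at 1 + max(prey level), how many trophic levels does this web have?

5

Producers (level 1): T3, T9.
T3 → T4 → T1 → T5 → T8 gives T8 level 5.
No species has a prey at level 5, so no species reaches level 6.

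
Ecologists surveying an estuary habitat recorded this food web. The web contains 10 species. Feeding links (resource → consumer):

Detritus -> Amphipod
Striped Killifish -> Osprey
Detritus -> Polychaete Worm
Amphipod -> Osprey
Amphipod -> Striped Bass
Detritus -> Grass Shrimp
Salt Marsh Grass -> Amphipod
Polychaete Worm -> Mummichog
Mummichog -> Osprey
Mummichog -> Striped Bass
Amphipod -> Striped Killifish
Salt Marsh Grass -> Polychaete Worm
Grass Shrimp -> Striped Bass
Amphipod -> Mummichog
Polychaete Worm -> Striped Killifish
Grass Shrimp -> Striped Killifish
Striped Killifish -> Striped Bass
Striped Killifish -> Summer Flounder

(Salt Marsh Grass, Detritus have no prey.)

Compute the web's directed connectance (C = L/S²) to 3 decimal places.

C = 0.180

The web has S = 10 species and L = 18 feeding links.
C = L / S² = 18 / 100 = 0.1800 ≈ 0.180.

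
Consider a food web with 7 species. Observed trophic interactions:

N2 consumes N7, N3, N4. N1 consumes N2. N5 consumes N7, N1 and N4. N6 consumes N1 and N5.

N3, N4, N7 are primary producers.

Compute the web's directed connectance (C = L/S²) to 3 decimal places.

C = 0.184

The web has S = 7 species and L = 9 feeding links.
C = L / S² = 9 / 49 = 0.1837 ≈ 0.184.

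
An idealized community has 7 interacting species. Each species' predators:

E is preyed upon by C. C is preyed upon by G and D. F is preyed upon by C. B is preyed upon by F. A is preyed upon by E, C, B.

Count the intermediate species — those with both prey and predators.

Intermediate species (has both prey and predators): E, B, F, C.
Count: 4.

4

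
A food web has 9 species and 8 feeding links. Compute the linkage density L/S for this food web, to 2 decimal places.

There are L = 8 links among S = 9 species.
L/S = 8/9 = 0.8889 ≈ 0.89.

L/S = 0.89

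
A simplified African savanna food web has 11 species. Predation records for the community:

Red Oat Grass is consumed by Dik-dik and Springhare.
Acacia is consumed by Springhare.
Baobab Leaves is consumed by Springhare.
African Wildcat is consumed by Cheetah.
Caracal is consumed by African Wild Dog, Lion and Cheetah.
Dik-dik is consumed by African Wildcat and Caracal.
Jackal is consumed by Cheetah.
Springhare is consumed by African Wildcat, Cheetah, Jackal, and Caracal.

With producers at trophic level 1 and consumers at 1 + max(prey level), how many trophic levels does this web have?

Producers (level 1): Baobab Leaves, Red Oat Grass, Acacia.
Baobab Leaves → Springhare → Caracal → African Wild Dog gives African Wild Dog level 4.
No species has a prey at level 4, so no species reaches level 5.

4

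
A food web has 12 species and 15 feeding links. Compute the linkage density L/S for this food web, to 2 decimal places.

There are L = 15 links among S = 12 species.
L/S = 15/12 = 1.2500 ≈ 1.25.

L/S = 1.25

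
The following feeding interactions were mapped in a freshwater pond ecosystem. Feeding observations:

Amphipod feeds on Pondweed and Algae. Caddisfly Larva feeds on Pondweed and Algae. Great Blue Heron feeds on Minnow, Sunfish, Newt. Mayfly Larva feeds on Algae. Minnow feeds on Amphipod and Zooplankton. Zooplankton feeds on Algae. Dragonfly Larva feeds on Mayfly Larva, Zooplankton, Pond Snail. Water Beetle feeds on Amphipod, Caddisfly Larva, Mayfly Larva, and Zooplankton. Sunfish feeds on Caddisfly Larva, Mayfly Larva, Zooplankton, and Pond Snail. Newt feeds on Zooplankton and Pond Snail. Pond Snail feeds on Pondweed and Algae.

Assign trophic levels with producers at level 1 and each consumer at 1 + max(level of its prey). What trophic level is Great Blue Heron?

Trophic level 4

Algae is a producer → level 1.
Zooplankton eats Algae → level 2.
Newt eats Zooplankton (level 2); other prey at levels: Pond Snail 2 → level 3.
Great Blue Heron eats Newt (level 3); other prey at levels: Minnow 3, Sunfish 3 → level 4.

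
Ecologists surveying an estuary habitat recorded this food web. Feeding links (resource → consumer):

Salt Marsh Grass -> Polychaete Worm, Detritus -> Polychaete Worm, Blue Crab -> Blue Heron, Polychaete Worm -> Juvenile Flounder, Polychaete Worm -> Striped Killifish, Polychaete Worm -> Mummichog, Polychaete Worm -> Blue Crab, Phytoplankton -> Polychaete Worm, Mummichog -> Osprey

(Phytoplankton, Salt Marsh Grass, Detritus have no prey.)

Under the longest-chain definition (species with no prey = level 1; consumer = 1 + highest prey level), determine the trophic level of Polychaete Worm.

Phytoplankton has no prey (basal) → level 1.
Polychaete Worm eats Phytoplankton (level 1); other prey at levels: Salt Marsh Grass 1, Detritus 1 → level 2.

Trophic level 2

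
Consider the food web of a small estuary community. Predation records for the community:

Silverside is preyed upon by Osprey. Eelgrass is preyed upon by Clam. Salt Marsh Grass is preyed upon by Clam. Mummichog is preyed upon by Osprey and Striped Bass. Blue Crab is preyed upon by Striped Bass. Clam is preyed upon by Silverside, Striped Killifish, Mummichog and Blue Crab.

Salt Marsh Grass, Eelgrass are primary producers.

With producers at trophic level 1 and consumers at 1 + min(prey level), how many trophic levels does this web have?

4

Producers (level 1): Salt Marsh Grass, Eelgrass.
Following each consumer down to its lowest-level prey: Salt Marsh Grass → Clam → Blue Crab → Striped Bass (levels 1 through 4).
All prey of Striped Bass (Blue Crab 3, Mummichog 3) are at level 3 or above, so Striped Bass is at level 1 + 3 = 4.
Every consumer has at least one prey at level 3 or below, so none exceeds level 4.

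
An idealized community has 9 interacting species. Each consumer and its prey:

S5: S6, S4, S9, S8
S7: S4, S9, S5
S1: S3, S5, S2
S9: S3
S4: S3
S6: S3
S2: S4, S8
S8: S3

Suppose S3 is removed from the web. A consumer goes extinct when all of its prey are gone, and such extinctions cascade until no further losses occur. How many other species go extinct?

Remove S3.
Round 1: S6 (all prey gone), S4 (all prey gone), S9 (all prey gone), S8 (all prey gone) → extinct.
Round 2: S5 (all prey gone), S2 (all prey gone) → extinct.
Round 3: S7 (all prey gone), S1 (all prey gone) → extinct.
No further losses. Total secondary extinctions: 8.

8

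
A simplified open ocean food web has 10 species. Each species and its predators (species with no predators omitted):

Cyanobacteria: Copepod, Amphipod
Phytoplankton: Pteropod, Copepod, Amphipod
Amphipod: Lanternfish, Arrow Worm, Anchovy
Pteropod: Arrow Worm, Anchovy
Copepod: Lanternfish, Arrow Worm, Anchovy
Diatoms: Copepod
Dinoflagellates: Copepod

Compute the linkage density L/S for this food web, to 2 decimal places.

There are L = 15 links among S = 10 species.
L/S = 15/10 = 1.5000 ≈ 1.50.

L/S = 1.50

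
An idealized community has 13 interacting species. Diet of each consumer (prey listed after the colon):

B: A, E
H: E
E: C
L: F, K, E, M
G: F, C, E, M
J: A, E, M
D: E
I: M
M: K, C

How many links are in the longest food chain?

2 links

One longest chain: C → E → L.
It has 3 species and 2 links.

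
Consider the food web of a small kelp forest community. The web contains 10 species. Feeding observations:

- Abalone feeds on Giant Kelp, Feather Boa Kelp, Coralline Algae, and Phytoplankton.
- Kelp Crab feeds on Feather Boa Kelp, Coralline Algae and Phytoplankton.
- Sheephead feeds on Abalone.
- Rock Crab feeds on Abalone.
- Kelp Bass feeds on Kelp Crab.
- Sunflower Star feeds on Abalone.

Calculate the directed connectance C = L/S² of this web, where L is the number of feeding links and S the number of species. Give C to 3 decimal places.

C = 0.110

The web has S = 10 species and L = 11 feeding links.
C = L / S² = 11 / 100 = 0.1100 ≈ 0.110.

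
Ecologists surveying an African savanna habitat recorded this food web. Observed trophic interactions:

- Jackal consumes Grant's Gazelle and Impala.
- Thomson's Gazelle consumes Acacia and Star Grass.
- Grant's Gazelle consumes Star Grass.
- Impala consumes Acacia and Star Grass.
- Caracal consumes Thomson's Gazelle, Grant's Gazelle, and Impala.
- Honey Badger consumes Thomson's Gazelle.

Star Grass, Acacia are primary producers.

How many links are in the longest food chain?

2 links

One longest chain: Star Grass → Thomson's Gazelle → Honey Badger.
It has 3 species and 2 links.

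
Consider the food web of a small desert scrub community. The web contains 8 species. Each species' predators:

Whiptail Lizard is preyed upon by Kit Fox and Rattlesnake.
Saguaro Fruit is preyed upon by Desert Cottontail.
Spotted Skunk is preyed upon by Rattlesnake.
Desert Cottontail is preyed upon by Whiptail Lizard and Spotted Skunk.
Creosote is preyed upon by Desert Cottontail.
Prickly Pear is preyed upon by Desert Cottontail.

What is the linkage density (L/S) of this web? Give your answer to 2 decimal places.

There are L = 8 links among S = 8 species.
L/S = 8/8 = 1.0000 ≈ 1.00.

L/S = 1.00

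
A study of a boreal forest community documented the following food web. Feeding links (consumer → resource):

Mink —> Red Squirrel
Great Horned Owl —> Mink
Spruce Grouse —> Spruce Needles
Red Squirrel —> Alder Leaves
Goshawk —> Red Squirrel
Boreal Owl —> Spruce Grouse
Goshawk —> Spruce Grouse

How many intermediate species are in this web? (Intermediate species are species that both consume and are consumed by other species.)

3

Intermediate species (has both prey and predators): Red Squirrel, Spruce Grouse, Mink.
Count: 3.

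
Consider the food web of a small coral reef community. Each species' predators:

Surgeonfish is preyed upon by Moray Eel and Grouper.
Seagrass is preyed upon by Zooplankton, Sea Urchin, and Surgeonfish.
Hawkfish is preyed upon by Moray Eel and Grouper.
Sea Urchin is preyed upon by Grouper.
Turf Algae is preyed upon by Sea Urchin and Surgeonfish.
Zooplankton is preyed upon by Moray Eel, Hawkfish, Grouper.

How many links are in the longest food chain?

One longest chain: Seagrass → Zooplankton → Hawkfish → Moray Eel.
It has 4 species and 3 links.

3 links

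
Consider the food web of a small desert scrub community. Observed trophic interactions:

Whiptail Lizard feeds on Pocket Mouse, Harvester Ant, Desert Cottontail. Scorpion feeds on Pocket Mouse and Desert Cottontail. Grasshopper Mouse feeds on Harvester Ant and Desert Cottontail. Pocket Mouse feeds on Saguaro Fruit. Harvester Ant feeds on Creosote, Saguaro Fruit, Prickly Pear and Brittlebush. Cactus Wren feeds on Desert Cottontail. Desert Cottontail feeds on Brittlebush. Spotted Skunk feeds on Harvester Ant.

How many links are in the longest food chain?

One longest chain: Brittlebush → Desert Cottontail → Cactus Wren.
It has 3 species and 2 links.

2 links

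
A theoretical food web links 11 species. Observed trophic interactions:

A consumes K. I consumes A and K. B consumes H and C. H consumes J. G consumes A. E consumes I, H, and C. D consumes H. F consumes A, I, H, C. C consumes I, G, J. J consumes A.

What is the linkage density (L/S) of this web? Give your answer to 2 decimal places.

L/S = 1.73

There are L = 19 links among S = 11 species.
L/S = 19/11 = 1.7273 ≈ 1.73.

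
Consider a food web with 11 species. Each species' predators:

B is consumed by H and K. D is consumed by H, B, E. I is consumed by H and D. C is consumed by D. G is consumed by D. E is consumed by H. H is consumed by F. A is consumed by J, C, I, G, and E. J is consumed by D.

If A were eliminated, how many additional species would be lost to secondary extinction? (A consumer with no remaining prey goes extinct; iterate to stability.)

Remove A.
Round 1: G (all prey gone), J (all prey gone), C (all prey gone), I (all prey gone) → extinct.
Round 2: D (all prey gone) → extinct.
Round 3: B (all prey gone), E (all prey gone) → extinct.
Round 4: H (all prey gone), K (all prey gone) → extinct.
Round 5: F (all prey gone) → extinct.
No further losses. Total secondary extinctions: 10.

10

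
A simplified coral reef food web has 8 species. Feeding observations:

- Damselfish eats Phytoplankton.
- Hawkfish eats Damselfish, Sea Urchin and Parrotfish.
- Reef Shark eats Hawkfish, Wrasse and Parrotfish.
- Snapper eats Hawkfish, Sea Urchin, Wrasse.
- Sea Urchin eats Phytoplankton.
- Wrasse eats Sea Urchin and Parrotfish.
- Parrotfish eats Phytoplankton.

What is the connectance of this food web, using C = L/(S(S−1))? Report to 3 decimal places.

C = 0.250

The web has S = 8 species and L = 14 feeding links.
C = L / (S(S−1)) = 14 / 56 = 0.2500 ≈ 0.250.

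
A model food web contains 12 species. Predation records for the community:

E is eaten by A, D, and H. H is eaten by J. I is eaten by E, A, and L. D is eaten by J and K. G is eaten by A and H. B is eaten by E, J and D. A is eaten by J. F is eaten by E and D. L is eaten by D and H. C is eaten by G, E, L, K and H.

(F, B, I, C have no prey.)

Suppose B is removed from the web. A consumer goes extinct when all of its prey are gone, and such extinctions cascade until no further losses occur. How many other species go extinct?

0

Remove B.
Every predator of it retains at least one other prey: E still has F, I, C; D still has F, E, L; J still has H, A, D.
No consumer loses all prey, so no secondary extinctions occur.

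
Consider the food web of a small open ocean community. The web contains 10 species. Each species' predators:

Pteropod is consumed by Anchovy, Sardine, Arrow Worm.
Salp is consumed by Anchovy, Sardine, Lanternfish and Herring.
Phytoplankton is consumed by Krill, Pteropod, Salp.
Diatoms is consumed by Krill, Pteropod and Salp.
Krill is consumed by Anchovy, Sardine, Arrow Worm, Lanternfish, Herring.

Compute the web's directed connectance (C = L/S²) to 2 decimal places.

The web has S = 10 species and L = 18 feeding links.
C = L / S² = 18 / 100 = 0.1800 ≈ 0.18.

C = 0.18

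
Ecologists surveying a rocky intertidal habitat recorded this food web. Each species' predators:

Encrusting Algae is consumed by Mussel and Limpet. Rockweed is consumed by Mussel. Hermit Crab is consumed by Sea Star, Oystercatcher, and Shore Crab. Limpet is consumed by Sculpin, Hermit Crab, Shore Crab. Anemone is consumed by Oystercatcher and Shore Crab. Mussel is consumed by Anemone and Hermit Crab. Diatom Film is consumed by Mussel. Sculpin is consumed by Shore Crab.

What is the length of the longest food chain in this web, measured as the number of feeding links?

One longest chain: Encrusting Algae → Mussel → Hermit Crab → Shore Crab.
It has 4 species and 3 links.

3 links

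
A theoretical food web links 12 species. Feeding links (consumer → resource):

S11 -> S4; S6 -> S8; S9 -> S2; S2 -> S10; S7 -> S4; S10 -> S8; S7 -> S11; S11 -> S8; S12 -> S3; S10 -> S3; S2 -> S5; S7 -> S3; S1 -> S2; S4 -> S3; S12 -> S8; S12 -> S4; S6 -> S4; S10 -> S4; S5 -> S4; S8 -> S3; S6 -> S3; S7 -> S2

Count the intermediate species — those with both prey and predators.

6

Intermediate species (has both prey and predators): S4, S8, S5, S11, S10, S2.
Count: 6.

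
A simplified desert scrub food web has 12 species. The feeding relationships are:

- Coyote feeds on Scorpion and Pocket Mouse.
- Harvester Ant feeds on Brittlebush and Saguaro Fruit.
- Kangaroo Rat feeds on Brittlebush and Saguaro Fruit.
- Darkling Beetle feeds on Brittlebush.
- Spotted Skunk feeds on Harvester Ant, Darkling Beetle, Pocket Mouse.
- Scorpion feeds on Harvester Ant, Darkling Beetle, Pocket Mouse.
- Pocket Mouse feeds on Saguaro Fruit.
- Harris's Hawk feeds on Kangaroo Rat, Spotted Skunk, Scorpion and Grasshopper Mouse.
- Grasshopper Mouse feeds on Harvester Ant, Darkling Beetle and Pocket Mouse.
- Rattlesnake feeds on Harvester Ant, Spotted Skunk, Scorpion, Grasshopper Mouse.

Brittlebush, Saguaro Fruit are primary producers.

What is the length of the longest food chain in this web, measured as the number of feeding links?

One longest chain: Saguaro Fruit → Pocket Mouse → Scorpion → Harris's Hawk.
It has 4 species and 3 links.

3 links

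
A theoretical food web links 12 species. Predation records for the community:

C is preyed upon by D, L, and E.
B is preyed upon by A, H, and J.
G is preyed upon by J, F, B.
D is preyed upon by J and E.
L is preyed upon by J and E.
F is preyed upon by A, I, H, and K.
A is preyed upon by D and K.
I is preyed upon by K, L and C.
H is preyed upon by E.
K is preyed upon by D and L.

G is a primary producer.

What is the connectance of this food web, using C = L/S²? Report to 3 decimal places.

C = 0.174

The web has S = 12 species and L = 25 feeding links.
C = L / S² = 25 / 144 = 0.1736 ≈ 0.174.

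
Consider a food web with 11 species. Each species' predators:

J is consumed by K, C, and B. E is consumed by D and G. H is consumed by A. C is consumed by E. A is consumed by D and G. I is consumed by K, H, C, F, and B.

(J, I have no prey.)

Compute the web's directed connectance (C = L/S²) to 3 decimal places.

C = 0.116

The web has S = 11 species and L = 14 feeding links.
C = L / S² = 14 / 121 = 0.1157 ≈ 0.116.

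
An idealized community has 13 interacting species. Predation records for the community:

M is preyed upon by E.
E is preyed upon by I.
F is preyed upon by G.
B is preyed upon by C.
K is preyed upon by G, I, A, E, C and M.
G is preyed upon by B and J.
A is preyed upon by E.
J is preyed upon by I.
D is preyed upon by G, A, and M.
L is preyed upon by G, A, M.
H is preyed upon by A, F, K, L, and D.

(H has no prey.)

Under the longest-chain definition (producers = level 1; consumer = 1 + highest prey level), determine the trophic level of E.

H is a producer → level 1.
L eats H → level 2.
A eats L (level 2); other prey at levels: H 1, D 2, K 2 → level 3.
E eats A (level 3); other prey at levels: K 2, M 3 → level 4.

Trophic level 4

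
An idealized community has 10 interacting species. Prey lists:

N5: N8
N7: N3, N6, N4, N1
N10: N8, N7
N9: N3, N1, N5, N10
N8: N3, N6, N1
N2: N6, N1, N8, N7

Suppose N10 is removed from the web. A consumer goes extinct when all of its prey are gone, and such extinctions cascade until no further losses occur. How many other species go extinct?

0

Remove N10.
Every predator of it retains at least one other prey: N9 still has N3, N1, N5.
No consumer loses all prey, so no secondary extinctions occur.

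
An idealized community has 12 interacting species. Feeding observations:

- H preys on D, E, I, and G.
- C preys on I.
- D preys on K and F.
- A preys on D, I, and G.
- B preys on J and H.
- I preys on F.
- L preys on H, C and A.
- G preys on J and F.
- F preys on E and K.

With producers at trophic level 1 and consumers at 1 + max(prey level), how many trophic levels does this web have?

Producers (level 1): E, J, K.
E → F → G → A → L gives L level 5.
No species has a prey at level 5, so no species reaches level 6.

5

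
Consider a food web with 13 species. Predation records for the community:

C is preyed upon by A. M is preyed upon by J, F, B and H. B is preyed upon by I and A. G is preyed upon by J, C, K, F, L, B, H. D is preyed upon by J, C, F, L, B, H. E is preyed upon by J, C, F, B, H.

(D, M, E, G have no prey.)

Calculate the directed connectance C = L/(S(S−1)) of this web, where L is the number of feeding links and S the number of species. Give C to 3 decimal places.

C = 0.160

The web has S = 13 species and L = 25 feeding links.
C = L / (S(S−1)) = 25 / 156 = 0.1603 ≈ 0.160.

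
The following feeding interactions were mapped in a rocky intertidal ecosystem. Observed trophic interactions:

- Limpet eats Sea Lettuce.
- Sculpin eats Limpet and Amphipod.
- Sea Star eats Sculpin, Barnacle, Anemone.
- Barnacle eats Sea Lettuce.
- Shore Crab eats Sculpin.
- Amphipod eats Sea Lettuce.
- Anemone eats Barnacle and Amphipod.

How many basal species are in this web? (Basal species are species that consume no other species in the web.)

Basal species (no prey listed): Sea Lettuce.
Count: 1.

1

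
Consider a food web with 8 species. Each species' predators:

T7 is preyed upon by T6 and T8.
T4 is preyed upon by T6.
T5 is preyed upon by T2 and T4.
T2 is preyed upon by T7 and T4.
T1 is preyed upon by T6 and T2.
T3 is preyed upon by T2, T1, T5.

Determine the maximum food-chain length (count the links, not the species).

4 links

One longest chain: T3 → T1 → T2 → T7 → T6.
It has 5 species and 4 links.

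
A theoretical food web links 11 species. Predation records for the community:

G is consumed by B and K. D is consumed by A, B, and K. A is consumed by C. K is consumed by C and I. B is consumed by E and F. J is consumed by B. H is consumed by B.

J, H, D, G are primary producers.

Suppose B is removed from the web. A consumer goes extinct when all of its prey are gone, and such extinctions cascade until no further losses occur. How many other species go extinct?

Remove B.
Round 1: F (all prey gone), E (all prey gone) → extinct.
No further losses. Total secondary extinctions: 2.

2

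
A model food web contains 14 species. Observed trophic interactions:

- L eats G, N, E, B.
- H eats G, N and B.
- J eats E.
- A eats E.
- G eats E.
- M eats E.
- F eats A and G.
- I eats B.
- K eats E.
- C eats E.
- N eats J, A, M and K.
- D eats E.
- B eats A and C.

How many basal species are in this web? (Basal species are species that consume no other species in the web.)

1

Basal species (no prey listed): E.
Count: 1.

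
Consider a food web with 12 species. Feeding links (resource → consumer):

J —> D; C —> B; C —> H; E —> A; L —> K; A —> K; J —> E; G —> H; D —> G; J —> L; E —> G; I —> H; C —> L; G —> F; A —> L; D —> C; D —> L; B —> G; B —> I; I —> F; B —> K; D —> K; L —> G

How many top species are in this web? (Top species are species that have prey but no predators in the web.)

Top species (has prey, but nothing eats it): K, F, H.
Count: 3.

3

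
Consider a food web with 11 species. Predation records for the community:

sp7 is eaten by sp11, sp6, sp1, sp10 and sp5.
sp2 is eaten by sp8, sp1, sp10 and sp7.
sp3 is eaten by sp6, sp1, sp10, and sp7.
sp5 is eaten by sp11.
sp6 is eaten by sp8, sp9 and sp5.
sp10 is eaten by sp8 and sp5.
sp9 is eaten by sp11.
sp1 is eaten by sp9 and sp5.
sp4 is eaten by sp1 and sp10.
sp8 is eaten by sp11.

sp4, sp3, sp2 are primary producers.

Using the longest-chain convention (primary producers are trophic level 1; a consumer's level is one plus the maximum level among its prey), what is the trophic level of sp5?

sp3 is a producer → level 1.
sp7 eats sp3 (level 1); other prey at levels: sp2 1 → level 2.
sp1 eats sp7 (level 2); other prey at levels: sp4 1, sp3 1, sp2 1 → level 3.
sp5 eats sp1 (level 3); other prey at levels: sp7 2, sp6 3, sp10 3 → level 4.

Trophic level 4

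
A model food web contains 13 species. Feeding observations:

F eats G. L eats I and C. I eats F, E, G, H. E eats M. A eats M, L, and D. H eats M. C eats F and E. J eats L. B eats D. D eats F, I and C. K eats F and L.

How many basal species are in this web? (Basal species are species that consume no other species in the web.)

2

Basal species (no prey listed): M, G.
Count: 2.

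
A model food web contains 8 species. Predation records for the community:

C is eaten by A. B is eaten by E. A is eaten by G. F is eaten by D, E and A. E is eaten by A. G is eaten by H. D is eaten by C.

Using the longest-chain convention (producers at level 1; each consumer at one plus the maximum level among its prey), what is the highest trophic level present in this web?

Producers (level 1): B, F.
F → D → C → A → G → H gives H level 6.
No species has a prey at level 6, so no species reaches level 7.

6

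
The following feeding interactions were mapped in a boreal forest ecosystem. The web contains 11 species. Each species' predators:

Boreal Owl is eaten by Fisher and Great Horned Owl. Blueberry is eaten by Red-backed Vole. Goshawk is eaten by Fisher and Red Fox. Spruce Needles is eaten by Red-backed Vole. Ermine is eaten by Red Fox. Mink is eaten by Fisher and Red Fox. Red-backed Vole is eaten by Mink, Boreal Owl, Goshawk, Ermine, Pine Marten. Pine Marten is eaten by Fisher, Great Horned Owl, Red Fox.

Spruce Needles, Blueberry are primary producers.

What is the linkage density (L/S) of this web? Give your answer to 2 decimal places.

There are L = 17 links among S = 11 species.
L/S = 17/11 = 1.5455 ≈ 1.55.

L/S = 1.55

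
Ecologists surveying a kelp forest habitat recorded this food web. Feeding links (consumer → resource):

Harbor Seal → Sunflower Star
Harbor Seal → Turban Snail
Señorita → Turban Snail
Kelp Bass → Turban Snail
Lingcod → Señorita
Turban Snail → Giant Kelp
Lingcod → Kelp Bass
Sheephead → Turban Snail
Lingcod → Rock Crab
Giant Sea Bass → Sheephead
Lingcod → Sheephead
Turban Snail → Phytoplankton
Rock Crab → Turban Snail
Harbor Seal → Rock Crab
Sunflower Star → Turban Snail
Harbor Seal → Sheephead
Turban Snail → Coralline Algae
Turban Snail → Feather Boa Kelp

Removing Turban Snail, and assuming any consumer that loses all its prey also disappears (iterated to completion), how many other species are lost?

Remove Turban Snail.
Round 1: Sunflower Star (all prey gone), Sheephead (all prey gone), Rock Crab (all prey gone), Kelp Bass (all prey gone), Señorita (all prey gone) → extinct.
Round 2: Harbor Seal (all prey gone), Giant Sea Bass (all prey gone), Lingcod (all prey gone) → extinct.
No further losses. Total secondary extinctions: 8.

8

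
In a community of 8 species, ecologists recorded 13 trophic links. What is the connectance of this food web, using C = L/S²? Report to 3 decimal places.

C = 0.203

The web has S = 8 species and L = 13 feeding links.
C = L / S² = 13 / 64 = 0.2031 ≈ 0.203.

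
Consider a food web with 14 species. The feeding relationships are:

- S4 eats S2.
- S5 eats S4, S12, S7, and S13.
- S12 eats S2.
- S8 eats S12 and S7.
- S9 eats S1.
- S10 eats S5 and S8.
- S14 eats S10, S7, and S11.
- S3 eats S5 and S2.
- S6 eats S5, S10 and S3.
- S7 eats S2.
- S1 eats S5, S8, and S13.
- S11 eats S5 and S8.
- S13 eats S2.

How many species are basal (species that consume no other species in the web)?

1

Basal species (no prey listed): S2.
Count: 1.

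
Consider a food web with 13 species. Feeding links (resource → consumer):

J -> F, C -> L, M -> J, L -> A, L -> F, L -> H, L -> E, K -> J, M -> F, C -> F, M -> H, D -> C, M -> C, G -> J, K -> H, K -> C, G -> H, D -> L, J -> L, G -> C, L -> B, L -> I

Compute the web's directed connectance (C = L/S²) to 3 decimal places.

The web has S = 13 species and L = 22 feeding links.
C = L / S² = 22 / 169 = 0.1302 ≈ 0.130.

C = 0.130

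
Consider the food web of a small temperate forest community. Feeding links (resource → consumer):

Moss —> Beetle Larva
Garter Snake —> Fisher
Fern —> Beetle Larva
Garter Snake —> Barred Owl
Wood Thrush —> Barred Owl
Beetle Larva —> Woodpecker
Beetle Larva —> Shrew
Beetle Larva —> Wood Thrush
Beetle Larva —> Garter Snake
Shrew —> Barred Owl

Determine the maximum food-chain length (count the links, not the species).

One longest chain: Moss → Beetle Larva → Garter Snake → Fisher.
It has 4 species and 3 links.

3 links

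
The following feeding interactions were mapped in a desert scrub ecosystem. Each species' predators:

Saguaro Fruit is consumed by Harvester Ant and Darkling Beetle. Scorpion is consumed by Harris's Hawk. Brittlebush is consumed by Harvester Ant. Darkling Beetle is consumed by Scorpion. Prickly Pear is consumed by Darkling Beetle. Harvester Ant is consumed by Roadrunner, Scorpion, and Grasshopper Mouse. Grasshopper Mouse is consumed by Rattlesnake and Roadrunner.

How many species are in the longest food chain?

4 species

One longest chain: Saguaro Fruit → Harvester Ant → Grasshopper Mouse → Rattlesnake.
It has 4 species and 3 links.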